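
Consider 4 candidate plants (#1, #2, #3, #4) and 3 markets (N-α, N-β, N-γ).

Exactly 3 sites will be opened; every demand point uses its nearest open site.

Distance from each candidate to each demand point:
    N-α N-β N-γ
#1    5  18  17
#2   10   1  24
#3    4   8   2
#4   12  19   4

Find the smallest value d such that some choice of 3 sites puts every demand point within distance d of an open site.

Open {#1, #2, #3}.
  Farthest demand point is N-α at distance 4 (to #3); all others are ≤ 4.
With {#2, #3, #4} the worst case is 4.
With {#1, #2, #4} the worst case is 5.
No size-3 selection achieves below 4.

4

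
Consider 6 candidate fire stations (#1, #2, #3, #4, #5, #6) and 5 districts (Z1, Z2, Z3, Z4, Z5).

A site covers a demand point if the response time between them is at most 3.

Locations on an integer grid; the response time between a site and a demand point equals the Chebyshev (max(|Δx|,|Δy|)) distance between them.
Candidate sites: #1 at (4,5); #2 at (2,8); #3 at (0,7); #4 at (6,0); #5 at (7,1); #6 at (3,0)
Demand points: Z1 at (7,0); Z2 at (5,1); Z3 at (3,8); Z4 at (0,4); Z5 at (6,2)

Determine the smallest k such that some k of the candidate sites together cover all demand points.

2

Coverage sets (demand points within 3 of each site):
  #1: {Z3, Z5}
  #2: {Z3}
  #3: {Z3, Z4}
  #4: {Z1, Z2, Z5}
  #5: {Z1, Z2, Z5}
  #6: {Z2, Z5}
No single site covers all 5 demand points.
But {#3, #4} covers everything, so the minimum is 2.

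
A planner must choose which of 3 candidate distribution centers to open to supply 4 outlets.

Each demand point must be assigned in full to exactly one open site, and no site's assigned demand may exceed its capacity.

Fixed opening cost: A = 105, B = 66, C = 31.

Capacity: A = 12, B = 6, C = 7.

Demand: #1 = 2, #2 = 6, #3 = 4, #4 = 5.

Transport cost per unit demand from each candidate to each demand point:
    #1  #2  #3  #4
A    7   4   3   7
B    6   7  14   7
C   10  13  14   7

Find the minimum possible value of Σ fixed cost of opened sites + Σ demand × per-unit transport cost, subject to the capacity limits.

Open {A, C}; cheapest assignment that respects the capacities:
  A (cap 12, load 12): #1, #2, #3 — cost 2×7 + 6×4 + 4×3 = 50
  C (cap 7, load 5): #4 — cost 5×7 = 35
  Shipping 85, fixed 136 → total 221.
  Any other capacity-feasible assignment to {A, C} ships for at least 85.
Compare {A, B}: its best feasible assignment gives total 256.
Compare {A, B, C}: its best feasible assignment gives total 285.
Every other set of open sites that can feasibly serve all demand totals ≥ 256 even under its best assignment. Minimum: 221.

221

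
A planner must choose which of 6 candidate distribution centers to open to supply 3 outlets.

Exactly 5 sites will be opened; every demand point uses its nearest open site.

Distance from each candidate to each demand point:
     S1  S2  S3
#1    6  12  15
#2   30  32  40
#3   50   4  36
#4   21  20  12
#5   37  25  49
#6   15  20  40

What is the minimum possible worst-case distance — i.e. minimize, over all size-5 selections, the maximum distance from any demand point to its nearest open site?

Open {#1, #2, #3, #4, #5}.
  Farthest demand point is S3 at distance 12 (to #4); all others are ≤ 12.
With {#1, #2, #3, #4, #6} the worst case is 12.
With {#1, #2, #4, #5, #6} the worst case is 12.
No size-5 selection achieves below 12.

12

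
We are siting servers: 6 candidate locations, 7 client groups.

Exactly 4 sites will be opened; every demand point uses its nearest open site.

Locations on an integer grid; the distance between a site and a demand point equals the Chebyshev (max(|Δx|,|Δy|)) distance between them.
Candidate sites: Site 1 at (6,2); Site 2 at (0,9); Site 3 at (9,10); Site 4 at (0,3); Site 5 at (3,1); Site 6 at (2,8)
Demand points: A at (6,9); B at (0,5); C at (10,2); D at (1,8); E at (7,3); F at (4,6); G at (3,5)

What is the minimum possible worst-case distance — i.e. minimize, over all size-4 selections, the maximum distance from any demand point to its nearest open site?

Open {Site 1, Site 2, Site 3, Site 4}.
  Farthest demand point is C at distance 4 (to Site 1); all others are ≤ 4.
With {Site 1, Site 2, Site 3, Site 5} the worst case is 4.
With {Site 1, Site 2, Site 3, Site 6} the worst case is 4.
No size-4 selection achieves below 4.

4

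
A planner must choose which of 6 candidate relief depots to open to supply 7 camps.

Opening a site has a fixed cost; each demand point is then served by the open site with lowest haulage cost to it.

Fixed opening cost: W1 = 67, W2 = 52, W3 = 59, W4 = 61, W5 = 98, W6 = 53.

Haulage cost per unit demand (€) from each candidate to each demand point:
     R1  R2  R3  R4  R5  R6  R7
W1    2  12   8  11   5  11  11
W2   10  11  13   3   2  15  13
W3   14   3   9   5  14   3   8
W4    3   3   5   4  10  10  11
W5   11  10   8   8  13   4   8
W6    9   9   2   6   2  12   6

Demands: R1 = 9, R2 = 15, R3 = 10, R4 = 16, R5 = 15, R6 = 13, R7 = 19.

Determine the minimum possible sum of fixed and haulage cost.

512

Open {W3, W4, W6}: assign each demand point to its cheapest open site.
  R1→W4 9×3=27, R2→W3 15×3=45, R3→W6 10×2=20, R4→W4 16×4=64, R5→W6 15×2=30, R6→W3 13×3=39, R7→W6 19×6=114
  haulage cost 339, fixed 173 → total 512.
Compare {W3, W6}: haulage cost 409 + fixed 112 = 521.
Compare {W1, W3, W6}: haulage cost 346 + fixed 179 = 525.
Compare {W2, W3, W6}: haulage cost 377 + fixed 164 = 541.
All other subsets cost ≥ 521. Minimum total cost: 512.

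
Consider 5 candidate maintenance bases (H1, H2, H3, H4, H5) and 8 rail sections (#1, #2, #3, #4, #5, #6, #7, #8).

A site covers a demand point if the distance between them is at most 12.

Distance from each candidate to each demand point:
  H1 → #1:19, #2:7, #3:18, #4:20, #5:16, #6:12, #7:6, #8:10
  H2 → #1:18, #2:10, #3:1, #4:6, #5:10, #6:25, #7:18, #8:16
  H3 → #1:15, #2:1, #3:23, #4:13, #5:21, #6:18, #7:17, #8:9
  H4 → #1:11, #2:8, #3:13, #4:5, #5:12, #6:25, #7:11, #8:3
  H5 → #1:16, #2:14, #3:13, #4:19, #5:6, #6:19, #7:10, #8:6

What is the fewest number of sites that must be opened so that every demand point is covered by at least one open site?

3

Coverage sets (demand points within 12 of each site):
  H1: {#2, #6, #7, #8}
  H2: {#2, #3, #4, #5}
  H3: {#2, #8}
  H4: {#1, #2, #4, #5, #7, #8}
  H5: {#5, #7, #8}
No 2 sites suffice: every size-2 union leaves at least one demand point uncovered.
But {H1, H2, H4} covers everything, so the minimum is 3.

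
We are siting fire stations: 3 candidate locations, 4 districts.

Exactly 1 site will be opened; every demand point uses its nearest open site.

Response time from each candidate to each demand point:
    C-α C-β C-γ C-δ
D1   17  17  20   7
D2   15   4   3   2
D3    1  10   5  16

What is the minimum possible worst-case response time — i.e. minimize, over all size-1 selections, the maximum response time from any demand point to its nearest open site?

Open {D2}.
  Farthest demand point is C-α at response time 15 (to D2); all others are ≤ 15.
With {D3} the worst case is 16.
With {D1} the worst case is 20.
No size-1 selection achieves below 15.

15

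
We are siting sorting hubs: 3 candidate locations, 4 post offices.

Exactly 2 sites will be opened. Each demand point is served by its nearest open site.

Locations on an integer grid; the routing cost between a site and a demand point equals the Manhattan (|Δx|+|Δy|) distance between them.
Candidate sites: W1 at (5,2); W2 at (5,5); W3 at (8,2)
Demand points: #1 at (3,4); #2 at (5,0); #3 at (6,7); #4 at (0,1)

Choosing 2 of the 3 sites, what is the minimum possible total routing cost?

Open {W1, W2}.
  #1→W2 3, #2→W1 2, #3→W2 3, #4→W1 6  ⇒ total 14.
Compare {W1, W3}: total 18.
Compare {W2, W3}: total 20.

14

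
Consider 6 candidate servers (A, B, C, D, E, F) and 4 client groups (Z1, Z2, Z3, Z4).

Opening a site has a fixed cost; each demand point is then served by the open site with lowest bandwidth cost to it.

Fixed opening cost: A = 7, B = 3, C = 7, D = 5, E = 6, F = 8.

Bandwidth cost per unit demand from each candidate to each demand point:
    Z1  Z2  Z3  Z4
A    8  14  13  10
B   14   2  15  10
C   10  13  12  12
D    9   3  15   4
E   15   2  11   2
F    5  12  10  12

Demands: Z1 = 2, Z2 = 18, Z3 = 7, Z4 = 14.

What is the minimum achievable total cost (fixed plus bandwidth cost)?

Open {E, F}: assign each demand point to its cheapest open site.
  Z1→F 2×5=10, Z2→E 18×2=36, Z3→F 7×10=70, Z4→E 14×2=28
  bandwidth cost 144, fixed 14 → total 158.
Compare {B, E, F}: bandwidth cost 144 + fixed 17 = 161.
Compare {D, E, F}: bandwidth cost 144 + fixed 19 = 163.
Compare {A, E, F}: bandwidth cost 144 + fixed 21 = 165.
All other subsets cost ≥ 161. Minimum total cost: 158.

158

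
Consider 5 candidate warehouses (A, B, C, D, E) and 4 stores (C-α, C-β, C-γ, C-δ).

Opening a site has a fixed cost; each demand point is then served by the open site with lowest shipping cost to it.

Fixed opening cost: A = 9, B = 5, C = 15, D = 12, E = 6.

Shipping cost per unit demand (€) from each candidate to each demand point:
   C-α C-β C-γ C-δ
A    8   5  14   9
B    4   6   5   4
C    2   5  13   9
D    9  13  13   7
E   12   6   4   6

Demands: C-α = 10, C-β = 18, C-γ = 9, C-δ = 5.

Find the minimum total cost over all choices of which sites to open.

192

Open {B, C, E}: assign each demand point to its cheapest open site.
  C-α→C 10×2=20, C-β→C 18×5=90, C-γ→E 9×4=36, C-δ→B 5×4=20
  shipping cost 166, fixed 26 → total 192.
Compare {B, C}: shipping cost 175 + fixed 20 = 195.
Compare {C, E}: shipping cost 176 + fixed 21 = 197.
Compare {A, B, C, E}: shipping cost 166 + fixed 35 = 201.
All other subsets cost ≥ 195. Minimum total cost: 192.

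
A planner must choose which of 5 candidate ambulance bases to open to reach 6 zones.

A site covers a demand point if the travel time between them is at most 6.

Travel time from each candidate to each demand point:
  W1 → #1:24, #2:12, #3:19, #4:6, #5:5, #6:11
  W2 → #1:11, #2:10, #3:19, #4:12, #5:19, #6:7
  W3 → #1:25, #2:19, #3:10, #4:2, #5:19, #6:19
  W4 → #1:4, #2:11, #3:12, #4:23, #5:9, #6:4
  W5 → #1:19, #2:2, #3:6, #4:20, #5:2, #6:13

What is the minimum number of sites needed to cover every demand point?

Coverage sets (demand points within 6 of each site):
  W1: {#4, #5}
  W2: {}
  W3: {#4}
  W4: {#1, #6}
  W5: {#2, #3, #5}
No 2 sites suffice: every size-2 union leaves at least one demand point uncovered.
But {W1, W4, W5} covers everything, so the minimum is 3.

3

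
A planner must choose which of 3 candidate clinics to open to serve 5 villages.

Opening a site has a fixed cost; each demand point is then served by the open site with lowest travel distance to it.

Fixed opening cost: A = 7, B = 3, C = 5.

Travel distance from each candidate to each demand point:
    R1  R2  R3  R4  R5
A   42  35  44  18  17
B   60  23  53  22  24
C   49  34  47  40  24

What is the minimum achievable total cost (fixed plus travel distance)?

Open {A, B}: assign each demand point to its cheapest open site.
  R1→A 42, R2→B 23, R3→A 44, R4→A 18, R5→A 17
  travel distance 144, fixed 10 → total 154.
Compare {A, B, C}: travel distance 144 + fixed 15 = 159.
Compare {A}: travel distance 156 + fixed 7 = 163.
Compare {A, C}: travel distance 155 + fixed 12 = 167.
All other subsets cost ≥ 159. Minimum total cost: 154.

154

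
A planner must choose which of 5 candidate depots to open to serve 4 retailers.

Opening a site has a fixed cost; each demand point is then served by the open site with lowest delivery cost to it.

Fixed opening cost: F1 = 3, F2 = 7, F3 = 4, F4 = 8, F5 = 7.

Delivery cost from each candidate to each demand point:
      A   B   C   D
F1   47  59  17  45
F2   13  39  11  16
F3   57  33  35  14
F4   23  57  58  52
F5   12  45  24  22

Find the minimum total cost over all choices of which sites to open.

82

Open {F2, F3}: assign each demand point to its cheapest open site.
  A→F2 13, B→F3 33, C→F2 11, D→F3 14
  delivery cost 71, fixed 11 → total 82.
Compare {F1, F2, F3}: delivery cost 71 + fixed 14 = 85.
Compare {F2}: delivery cost 79 + fixed 7 = 86.
Compare {F2, F3, F5}: delivery cost 70 + fixed 18 = 88.
All other subsets cost ≥ 85. Minimum total cost: 82.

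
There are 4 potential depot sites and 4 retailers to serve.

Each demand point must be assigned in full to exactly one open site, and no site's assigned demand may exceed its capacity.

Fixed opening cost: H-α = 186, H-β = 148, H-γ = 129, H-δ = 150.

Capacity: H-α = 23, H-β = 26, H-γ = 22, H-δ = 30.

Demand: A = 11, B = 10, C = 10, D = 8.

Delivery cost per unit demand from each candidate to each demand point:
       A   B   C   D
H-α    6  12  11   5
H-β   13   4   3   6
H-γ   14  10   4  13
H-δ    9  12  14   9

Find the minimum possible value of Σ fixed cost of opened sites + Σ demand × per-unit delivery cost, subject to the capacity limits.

510

Open {H-α, H-β}; cheapest assignment that respects the capacities:
  H-α (cap 23, load 19): A, D — cost 11×6 + 8×5 = 106
  H-β (cap 26, load 20): B, C — cost 10×4 + 10×3 = 70
  Shipping 176, fixed 334 → total 510.
  Any other capacity-feasible assignment to {H-α, H-β} ships for at least 176.
Compare {H-β, H-δ}: its best feasible assignment gives total 539.
Compare {H-β, H-γ}: its best feasible assignment gives total 559.
Every other set of open sites that can feasibly serve all demand totals ≥ 539 even under its best assignment. Minimum: 510.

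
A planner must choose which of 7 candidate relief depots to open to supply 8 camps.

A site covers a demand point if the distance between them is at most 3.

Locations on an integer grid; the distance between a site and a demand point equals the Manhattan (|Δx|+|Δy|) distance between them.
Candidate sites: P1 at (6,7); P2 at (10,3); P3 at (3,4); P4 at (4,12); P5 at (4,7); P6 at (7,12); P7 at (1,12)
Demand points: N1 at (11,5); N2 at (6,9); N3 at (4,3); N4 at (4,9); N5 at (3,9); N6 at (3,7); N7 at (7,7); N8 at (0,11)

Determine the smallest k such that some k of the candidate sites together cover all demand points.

Coverage sets (demand points within 3 of each site):
  P1: {N2, N6, N7}
  P2: {N1}
  P3: {N3, N6}
  P4: {N4}
  P5: {N4, N5, N6, N7}
  P6: {}
  P7: {N8}
No 4 sites suffice: every size-4 union leaves at least one demand point uncovered.
But {P1, P2, P3, P5, P7} covers everything, so the minimum is 5.

5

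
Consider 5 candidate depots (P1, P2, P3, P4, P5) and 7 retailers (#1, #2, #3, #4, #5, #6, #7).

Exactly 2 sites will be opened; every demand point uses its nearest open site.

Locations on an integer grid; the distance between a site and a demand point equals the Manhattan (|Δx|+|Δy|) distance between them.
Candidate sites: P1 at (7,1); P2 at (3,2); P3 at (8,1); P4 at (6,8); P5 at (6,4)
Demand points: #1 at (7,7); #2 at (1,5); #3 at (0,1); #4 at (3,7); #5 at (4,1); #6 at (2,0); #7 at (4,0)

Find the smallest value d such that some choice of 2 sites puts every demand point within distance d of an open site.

5

Open {P2, P4}.
  Farthest demand point is #2 at distance 5 (to P2); all others are ≤ 5.
With {P2, P5} the worst case is 5.
With {P1, P2} the worst case is 6.
No size-2 selection achieves below 5.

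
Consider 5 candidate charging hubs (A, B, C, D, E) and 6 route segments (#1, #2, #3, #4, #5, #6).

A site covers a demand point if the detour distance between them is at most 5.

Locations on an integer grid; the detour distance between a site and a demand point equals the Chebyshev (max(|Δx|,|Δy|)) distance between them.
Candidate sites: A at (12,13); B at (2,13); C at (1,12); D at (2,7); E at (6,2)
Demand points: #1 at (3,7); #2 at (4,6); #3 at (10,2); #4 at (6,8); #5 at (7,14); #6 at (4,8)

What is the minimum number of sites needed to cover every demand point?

2

Coverage sets (demand points within 5 of each site):
  A: {#5}
  B: {#4, #5, #6}
  C: {#1, #4, #6}
  D: {#1, #2, #4, #6}
  E: {#1, #2, #3}
No single site covers all 6 demand points.
But {B, E} covers everything, so the minimum is 2.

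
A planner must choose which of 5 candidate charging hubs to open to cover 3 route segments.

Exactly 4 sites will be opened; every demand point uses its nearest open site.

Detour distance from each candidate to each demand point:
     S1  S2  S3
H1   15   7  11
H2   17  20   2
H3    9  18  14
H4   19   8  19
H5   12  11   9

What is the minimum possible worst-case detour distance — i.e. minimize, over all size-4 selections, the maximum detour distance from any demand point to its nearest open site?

9

Open {H1, H2, H3, H4}.
  Farthest demand point is S1 at detour distance 9 (to H3); all others are ≤ 9.
With {H1, H2, H3, H5} the worst case is 9.
With {H1, H3, H4, H5} the worst case is 9.
No size-4 selection achieves below 9.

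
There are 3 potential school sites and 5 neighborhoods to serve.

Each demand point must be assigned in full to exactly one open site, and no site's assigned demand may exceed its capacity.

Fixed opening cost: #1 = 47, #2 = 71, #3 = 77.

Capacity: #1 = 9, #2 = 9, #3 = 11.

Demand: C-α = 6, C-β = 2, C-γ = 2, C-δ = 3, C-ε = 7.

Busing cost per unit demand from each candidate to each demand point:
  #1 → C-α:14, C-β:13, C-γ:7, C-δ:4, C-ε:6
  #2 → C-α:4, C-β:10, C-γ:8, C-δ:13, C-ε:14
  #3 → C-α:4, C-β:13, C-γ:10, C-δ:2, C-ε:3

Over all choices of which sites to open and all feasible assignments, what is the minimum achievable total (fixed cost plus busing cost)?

236

Open {#1, #3}; cheapest assignment that respects the capacities:
  #1 (cap 9, load 9): C-γ, C-ε — cost 2×7 + 7×6 = 56
  #3 (cap 11, load 11): C-α, C-β, C-δ — cost 6×4 + 2×13 + 3×2 = 56
  Shipping 112, fixed 124 → total 236.
  Any other capacity-feasible assignment to {#1, #3} ships for at least 112.
Compare {#2, #3}: its best feasible assignment gives total 278.
Compare {#1, #2, #3}: its best feasible assignment gives total 280.
Every other set of open sites that can feasibly serve all demand totals ≥ 278 even under its best assignment. Minimum: 236.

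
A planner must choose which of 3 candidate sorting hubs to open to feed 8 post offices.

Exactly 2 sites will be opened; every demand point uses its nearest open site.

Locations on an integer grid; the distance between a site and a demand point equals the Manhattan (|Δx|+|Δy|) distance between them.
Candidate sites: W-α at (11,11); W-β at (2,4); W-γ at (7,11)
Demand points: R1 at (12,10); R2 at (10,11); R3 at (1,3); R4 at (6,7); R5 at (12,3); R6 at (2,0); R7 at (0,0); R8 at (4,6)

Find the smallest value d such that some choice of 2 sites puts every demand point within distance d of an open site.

Open {W-α, W-β}.
  Farthest demand point is R5 at distance 9 (to W-α); all others are ≤ 9.
With {W-β, W-γ} the worst case is 11.
With {W-α, W-γ} the worst case is 18.
No size-2 selection achieves below 9.

9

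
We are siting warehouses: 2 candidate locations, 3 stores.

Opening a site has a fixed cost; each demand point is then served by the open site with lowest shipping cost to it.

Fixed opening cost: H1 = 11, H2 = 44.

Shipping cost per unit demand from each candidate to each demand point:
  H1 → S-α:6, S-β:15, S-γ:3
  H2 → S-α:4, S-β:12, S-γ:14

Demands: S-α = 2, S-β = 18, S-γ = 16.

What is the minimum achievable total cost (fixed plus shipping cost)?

327

Open {H1, H2}: assign each demand point to its cheapest open site.
  S-α→H2 2×4=8, S-β→H2 18×12=216, S-γ→H1 16×3=48
  shipping cost 272, fixed 55 → total 327.
Compare {H1}: shipping cost 330 + fixed 11 = 341.
Compare {H2}: shipping cost 448 + fixed 44 = 492.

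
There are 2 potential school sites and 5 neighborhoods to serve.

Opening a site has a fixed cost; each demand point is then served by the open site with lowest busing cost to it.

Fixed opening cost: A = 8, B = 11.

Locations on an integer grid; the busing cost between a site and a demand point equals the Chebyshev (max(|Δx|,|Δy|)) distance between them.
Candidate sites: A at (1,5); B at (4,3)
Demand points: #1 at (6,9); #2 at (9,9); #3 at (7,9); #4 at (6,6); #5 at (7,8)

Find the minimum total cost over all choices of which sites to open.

37

Open {B}: assign each demand point to its cheapest open site.
  #1→B 6, #2→B 6, #3→B 6, #4→B 3, #5→B 5
  busing cost 26, fixed 11 → total 37.
Compare {A}: busing cost 30 + fixed 8 = 38.
Compare {A, B}: busing cost 25 + fixed 19 = 44.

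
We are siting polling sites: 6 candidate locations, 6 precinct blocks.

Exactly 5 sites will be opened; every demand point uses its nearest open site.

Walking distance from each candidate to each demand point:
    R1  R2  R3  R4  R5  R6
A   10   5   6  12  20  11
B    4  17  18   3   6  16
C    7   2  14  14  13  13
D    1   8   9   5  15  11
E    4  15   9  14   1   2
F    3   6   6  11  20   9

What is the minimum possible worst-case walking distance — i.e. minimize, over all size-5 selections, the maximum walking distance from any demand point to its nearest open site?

Open {A, B, C, D, E}.
  Farthest demand point is R3 at walking distance 6 (to A); all others are ≤ 6.
With {A, B, C, E, F} the worst case is 6.
With {A, B, D, E, F} the worst case is 6.
No size-5 selection achieves below 6.

6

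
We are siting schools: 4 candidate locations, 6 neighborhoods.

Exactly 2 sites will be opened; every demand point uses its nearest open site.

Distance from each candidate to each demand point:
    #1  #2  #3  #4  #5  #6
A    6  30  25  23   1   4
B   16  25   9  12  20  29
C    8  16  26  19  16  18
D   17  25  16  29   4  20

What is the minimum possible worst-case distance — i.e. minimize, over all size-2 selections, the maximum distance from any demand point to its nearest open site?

Open {B, C}.
  Farthest demand point is #6 at distance 18 (to C); all others are ≤ 18.
With {C, D} the worst case is 19.
With {A, B} the worst case is 25.
No size-2 selection achieves below 18.

18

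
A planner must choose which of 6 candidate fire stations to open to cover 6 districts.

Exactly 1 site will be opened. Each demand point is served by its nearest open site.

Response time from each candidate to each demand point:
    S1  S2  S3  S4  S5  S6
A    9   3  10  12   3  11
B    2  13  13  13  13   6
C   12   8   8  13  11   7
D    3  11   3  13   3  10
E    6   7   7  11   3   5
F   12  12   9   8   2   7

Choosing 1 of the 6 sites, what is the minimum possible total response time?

Open {E}.
  S1→E 6, S2→E 7, S3→E 7, S4→E 11, S5→E 3, S6→E 5  ⇒ total 39.
Compare {D}: total 43.
Compare {A}: total 48.
No size-1 selection does better; minimum is 39.

39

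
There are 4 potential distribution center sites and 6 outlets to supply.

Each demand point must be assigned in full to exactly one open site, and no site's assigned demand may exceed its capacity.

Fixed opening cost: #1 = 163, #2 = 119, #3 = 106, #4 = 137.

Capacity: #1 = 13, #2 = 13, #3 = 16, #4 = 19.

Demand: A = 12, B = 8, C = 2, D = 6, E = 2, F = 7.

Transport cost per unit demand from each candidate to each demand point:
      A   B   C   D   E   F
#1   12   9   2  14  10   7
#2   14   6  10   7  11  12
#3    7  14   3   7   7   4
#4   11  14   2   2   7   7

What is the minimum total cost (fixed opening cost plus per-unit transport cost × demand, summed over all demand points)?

573

Open {#2, #3, #4}; cheapest assignment that respects the capacities:
  #2 (cap 13, load 8): B — cost 8×6 = 48
  #3 (cap 16, load 14): A, E — cost 12×7 + 2×7 = 98
  #4 (cap 19, load 15): C, D, F — cost 2×2 + 6×2 + 7×7 = 65
  Shipping 211, fixed 362 → total 573.
  Any other capacity-feasible assignment to {#2, #3, #4} ships for at least 211.
Compare {#1, #3, #4}: its best feasible assignment gives total 641.
Compare {#1, #2, #3}: its best feasible assignment gives total 673.
Every other set of open sites that can feasibly serve all demand totals ≥ 641 even under its best assignment. Minimum: 573.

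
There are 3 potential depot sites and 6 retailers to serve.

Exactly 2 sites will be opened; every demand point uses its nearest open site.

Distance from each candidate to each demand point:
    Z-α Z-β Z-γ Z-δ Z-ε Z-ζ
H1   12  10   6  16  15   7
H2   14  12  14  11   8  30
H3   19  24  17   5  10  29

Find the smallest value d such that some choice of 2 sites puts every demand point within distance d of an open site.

12

Open {H1, H2}.
  Farthest demand point is Z-α at distance 12 (to H1); all others are ≤ 12.
With {H1, H3} the worst case is 12.
With {H2, H3} the worst case is 29.
No size-2 selection achieves below 12.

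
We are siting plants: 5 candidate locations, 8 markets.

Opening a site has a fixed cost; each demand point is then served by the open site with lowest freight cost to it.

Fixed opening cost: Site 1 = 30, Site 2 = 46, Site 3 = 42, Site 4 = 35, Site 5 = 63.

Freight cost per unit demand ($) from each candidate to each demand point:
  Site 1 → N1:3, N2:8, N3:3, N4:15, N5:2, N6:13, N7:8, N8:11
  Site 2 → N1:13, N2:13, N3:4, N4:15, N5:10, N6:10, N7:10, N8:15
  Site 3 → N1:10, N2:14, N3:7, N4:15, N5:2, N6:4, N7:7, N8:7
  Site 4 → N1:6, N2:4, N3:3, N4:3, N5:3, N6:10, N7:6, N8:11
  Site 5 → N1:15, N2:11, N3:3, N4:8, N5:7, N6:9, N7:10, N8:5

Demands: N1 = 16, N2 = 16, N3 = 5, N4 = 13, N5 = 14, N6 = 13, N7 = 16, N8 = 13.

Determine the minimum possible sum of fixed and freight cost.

540

Open {Site 1, Site 3, Site 4}: assign each demand point to its cheapest open site.
  N1→Site 1 16×3=48, N2→Site 4 16×4=64, N3→Site 1 5×3=15, N4→Site 4 13×3=39, N5→Site 1 14×2=28, N6→Site 3 13×4=52, N7→Site 4 16×6=96, N8→Site 3 13×7=91
  freight cost 433, fixed 107 → total 540.
Compare {Site 3, Site 4}: freight cost 481 + fixed 77 = 558.
Compare {Site 1, Site 3, Site 4, Site 5}: freight cost 407 + fixed 170 = 577.
Compare {Site 1, Site 2, Site 3, Site 4}: freight cost 433 + fixed 153 = 586.
All other subsets cost ≥ 558. Minimum total cost: 540.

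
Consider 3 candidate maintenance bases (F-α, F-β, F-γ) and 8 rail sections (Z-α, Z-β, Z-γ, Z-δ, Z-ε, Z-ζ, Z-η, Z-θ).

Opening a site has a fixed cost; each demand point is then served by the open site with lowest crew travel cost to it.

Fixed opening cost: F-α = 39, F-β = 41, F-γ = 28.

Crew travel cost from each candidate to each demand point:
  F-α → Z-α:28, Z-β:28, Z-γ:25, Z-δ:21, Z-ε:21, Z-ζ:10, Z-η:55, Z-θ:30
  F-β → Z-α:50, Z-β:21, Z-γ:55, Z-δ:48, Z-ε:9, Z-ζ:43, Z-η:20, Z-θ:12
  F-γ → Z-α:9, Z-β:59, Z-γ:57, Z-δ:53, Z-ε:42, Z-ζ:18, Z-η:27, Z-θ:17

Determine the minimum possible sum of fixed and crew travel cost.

225

Open {F-α, F-γ}: assign each demand point to its cheapest open site.
  Z-α→F-γ 9, Z-β→F-α 28, Z-γ→F-α 25, Z-δ→F-α 21, Z-ε→F-α 21, Z-ζ→F-α 10, Z-η→F-γ 27, Z-θ→F-γ 17
  crew travel cost 158, fixed 67 → total 225.
Compare {F-α, F-β}: crew travel cost 146 + fixed 80 = 226.
Compare {F-α, F-β, F-γ}: crew travel cost 127 + fixed 108 = 235.
Compare {F-α}: crew travel cost 218 + fixed 39 = 257.
All other subsets cost ≥ 226. Minimum total cost: 225.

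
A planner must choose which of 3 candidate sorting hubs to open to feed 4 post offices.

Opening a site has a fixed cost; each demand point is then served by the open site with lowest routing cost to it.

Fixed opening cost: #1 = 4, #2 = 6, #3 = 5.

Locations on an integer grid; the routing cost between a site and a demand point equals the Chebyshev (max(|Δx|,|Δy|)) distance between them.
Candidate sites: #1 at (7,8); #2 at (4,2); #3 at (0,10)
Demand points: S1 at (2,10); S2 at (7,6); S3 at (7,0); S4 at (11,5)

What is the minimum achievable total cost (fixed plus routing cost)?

Open {#1}: assign each demand point to its cheapest open site.
  S1→#1 5, S2→#1 2, S3→#1 8, S4→#1 4
  routing cost 19, fixed 4 → total 23.
Compare {#1, #2}: routing cost 14 + fixed 10 = 24.
Compare {#1, #3}: routing cost 16 + fixed 9 = 25.
Compare {#1, #2, #3}: routing cost 11 + fixed 15 = 26.
All other subsets cost ≥ 24. Minimum total cost: 23.

23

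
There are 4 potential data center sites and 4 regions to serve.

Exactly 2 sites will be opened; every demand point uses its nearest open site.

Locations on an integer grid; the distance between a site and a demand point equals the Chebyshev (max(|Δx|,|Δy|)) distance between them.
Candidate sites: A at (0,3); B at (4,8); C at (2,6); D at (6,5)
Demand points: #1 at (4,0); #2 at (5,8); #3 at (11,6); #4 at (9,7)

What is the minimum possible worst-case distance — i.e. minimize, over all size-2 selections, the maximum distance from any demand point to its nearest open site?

5

Open {A, D}.
  Farthest demand point is #3 at distance 5 (to D); all others are ≤ 5.
With {B, D} the worst case is 5.
With {C, D} the worst case is 5.
No size-2 selection achieves below 5.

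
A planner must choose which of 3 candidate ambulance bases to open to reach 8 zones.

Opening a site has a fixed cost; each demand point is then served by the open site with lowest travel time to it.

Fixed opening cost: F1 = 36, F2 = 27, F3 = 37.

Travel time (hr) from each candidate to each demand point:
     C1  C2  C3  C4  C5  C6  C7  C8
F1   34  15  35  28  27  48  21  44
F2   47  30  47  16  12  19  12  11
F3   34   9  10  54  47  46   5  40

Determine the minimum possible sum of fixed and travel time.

180

Open {F2, F3}: assign each demand point to its cheapest open site.
  C1→F3 34, C2→F3 9, C3→F3 10, C4→F2 16, C5→F2 12, C6→F2 19, C7→F3 5, C8→F2 11
  travel time 116, fixed 64 → total 180.
Compare {F1, F2, F3}: travel time 116 + fixed 100 = 216.
Compare {F1, F2}: travel time 154 + fixed 63 = 217.
Compare {F2}: travel time 194 + fixed 27 = 221.
All other subsets cost ≥ 216. Minimum total cost: 180.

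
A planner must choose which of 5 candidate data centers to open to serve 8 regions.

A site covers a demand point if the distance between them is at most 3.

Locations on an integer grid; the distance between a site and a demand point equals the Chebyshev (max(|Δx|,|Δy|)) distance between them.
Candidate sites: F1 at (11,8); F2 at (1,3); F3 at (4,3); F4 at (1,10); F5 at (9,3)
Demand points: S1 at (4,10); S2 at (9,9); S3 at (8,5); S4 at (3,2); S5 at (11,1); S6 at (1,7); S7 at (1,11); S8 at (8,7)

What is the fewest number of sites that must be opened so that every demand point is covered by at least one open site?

Coverage sets (demand points within 3 of each site):
  F1: {S2, S3, S8}
  F2: {S4}
  F3: {S4}
  F4: {S1, S6, S7}
  F5: {S3, S5}
No 3 sites suffice: every size-3 union leaves at least one demand point uncovered.
But {F1, F2, F4, F5} covers everything, so the minimum is 4.

4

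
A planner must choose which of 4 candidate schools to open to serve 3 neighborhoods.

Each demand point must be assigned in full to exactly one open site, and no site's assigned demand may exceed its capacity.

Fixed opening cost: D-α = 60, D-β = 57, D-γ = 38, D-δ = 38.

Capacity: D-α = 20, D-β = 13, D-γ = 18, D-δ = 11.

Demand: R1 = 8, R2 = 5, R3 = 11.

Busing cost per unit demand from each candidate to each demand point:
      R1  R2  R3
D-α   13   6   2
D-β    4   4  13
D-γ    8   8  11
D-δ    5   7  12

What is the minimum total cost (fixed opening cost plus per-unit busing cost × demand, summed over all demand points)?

Open {D-α, D-δ}; cheapest assignment that respects the capacities:
  D-α (cap 20, load 16): R2, R3 — cost 5×6 + 11×2 = 52
  D-δ (cap 11, load 8): R1 — cost 8×5 = 40
  Shipping 92, fixed 98 → total 190.
  Any other capacity-feasible assignment to {D-α, D-δ} ships for at least 92.
Compare {D-α, D-β}: its best feasible assignment gives total 191.
Compare {D-α, D-γ}: its best feasible assignment gives total 214.
Every other set of open sites that can feasibly serve all demand totals ≥ 191 even under its best assignment. Minimum: 190.

190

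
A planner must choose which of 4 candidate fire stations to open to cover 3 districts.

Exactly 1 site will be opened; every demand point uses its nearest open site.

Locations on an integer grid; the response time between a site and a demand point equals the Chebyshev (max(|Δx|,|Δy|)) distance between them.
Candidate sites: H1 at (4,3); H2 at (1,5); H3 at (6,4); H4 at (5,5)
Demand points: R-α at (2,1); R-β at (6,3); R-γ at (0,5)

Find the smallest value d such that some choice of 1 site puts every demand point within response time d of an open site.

Open {H1}.
  Farthest demand point is R-γ at response time 4 (to H1); all others are ≤ 4.
With {H2} the worst case is 5.
With {H4} the worst case is 5.
No size-1 selection achieves below 4.

4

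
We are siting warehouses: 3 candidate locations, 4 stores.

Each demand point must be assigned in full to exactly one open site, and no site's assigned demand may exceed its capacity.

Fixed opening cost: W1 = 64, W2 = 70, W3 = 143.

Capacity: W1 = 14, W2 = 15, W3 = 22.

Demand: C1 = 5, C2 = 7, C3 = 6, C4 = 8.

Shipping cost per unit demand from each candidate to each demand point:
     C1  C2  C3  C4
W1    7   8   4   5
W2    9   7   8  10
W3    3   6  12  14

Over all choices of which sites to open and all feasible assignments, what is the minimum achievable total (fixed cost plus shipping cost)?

292

Open {W1, W2}; cheapest assignment that respects the capacities:
  W1 (cap 14, load 14): C3, C4 — cost 6×4 + 8×5 = 64
  W2 (cap 15, load 12): C1, C2 — cost 5×9 + 7×7 = 94
  Shipping 158, fixed 134 → total 292.
  Any other capacity-feasible assignment to {W1, W2} ships for at least 158.
Compare {W1, W3}: its best feasible assignment gives total 328.
Compare {W2, W3}: its best feasible assignment gives total 398.
Every other set of open sites that can feasibly serve all demand totals ≥ 328 even under its best assignment. Minimum: 292.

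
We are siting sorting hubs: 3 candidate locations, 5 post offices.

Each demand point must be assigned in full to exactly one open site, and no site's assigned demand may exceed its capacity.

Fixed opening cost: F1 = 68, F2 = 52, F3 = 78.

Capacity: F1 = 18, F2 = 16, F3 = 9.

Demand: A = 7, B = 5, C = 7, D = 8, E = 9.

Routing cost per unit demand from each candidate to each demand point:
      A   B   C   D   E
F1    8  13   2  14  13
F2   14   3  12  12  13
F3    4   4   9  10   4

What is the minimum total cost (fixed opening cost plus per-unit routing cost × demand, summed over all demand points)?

Open {F1, F2, F3}; cheapest assignment that respects the capacities:
  F1 (cap 18, load 14): A, C — cost 7×8 + 7×2 = 70
  F2 (cap 16, load 13): B, D — cost 5×3 + 8×12 = 111
  F3 (cap 9, load 9): E — cost 9×4 = 36
  Shipping 217, fixed 198 → total 415.
  Any other capacity-feasible assignment to {F1, F2, F3} ships for at least 217.
Total demand is 36 and no other set of sites has combined capacity ≥ 36, so {F1, F2, F3} is the only feasible choice of open sites. Minimum: 415.

415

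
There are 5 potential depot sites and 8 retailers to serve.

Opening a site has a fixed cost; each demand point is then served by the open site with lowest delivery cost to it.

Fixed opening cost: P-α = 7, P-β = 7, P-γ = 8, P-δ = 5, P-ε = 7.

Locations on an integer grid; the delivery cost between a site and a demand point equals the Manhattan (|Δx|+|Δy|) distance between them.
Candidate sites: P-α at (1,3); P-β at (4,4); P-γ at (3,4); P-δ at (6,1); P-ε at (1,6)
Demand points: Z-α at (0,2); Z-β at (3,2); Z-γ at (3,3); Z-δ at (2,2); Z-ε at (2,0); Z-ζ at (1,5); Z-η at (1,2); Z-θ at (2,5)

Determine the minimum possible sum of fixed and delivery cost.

Open {P-α}: assign each demand point to its cheapest open site.
  Z-α→P-α 2, Z-β→P-α 3, Z-γ→P-α 2, Z-δ→P-α 2, Z-ε→P-α 4, Z-ζ→P-α 2, Z-η→P-α 1, Z-θ→P-α 3
  delivery cost 19, fixed 7 → total 26.
Compare {P-α, P-γ}: delivery cost 16 + fixed 15 = 31.
Compare {P-α, P-δ}: delivery cost 19 + fixed 12 = 31.
Compare {P-α, P-ε}: delivery cost 17 + fixed 14 = 31.
All other subsets cost ≥ 31. Minimum total cost: 26.

26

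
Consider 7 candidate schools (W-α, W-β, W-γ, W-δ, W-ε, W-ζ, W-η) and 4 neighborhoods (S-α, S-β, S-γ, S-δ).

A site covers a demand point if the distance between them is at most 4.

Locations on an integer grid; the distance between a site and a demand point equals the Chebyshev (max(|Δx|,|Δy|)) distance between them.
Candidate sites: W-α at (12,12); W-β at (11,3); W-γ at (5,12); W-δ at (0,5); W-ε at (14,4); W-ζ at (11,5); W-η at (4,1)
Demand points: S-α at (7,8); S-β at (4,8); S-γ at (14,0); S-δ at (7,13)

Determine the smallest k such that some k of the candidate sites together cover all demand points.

Coverage sets (demand points within 4 of each site):
  W-α: {}
  W-β: {S-γ}
  W-γ: {S-α, S-β, S-δ}
  W-δ: {S-β}
  W-ε: {S-γ}
  W-ζ: {S-α}
  W-η: {}
No single site covers all 4 demand points.
But {W-β, W-γ} covers everything, so the minimum is 2.

2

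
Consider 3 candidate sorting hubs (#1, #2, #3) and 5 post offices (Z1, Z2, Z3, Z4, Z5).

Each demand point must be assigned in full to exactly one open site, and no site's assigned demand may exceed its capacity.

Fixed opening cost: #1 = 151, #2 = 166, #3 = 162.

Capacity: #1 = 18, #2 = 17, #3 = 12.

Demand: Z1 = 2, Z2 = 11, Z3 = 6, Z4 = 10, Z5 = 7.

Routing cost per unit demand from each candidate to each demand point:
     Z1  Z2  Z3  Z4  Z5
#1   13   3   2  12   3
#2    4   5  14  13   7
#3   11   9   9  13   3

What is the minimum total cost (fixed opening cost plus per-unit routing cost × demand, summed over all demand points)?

683

Open {#1, #2, #3}; cheapest assignment that respects the capacities:
  #1 (cap 18, load 17): Z2, Z3 — cost 11×3 + 6×2 = 45
  #2 (cap 17, load 12): Z1, Z4 — cost 2×4 + 10×13 = 138
  #3 (cap 12, load 7): Z5 — cost 7×3 = 21
  Shipping 204, fixed 479 → total 683.
  Any other capacity-feasible assignment to {#1, #2, #3} ships for at least 204.
Total demand is 36 and no other set of sites has combined capacity ≥ 36, so {#1, #2, #3} is the only feasible choice of open sites. Minimum: 683.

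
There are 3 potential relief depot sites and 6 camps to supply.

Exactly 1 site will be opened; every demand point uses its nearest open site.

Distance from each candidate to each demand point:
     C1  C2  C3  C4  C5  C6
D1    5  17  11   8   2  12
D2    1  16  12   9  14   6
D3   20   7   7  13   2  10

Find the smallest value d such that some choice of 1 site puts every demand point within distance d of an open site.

Open {D2}.
  Farthest demand point is C2 at distance 16 (to D2); all others are ≤ 16.
With {D1} the worst case is 17.
With {D3} the worst case is 20.
No size-1 selection achieves below 16.

16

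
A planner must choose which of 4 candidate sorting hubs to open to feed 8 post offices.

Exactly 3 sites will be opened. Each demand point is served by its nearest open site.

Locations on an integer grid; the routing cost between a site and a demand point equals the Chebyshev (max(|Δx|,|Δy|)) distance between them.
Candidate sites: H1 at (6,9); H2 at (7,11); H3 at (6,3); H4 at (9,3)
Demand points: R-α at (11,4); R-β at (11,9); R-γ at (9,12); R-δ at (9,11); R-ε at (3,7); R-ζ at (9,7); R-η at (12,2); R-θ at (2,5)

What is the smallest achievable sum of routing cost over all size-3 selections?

Open {H1, H2, H4}.
  R-α→H4 2, R-β→H2 4, R-γ→H2 2, R-δ→H2 2, R-ε→H1 3, R-ζ→H1 3, R-η→H4 3, R-θ→H1 4  ⇒ total 23.
Compare {H2, H3, H4}: total 25.
Compare {H1, H3, H4}: total 26.
No size-3 selection does better; minimum is 23.

23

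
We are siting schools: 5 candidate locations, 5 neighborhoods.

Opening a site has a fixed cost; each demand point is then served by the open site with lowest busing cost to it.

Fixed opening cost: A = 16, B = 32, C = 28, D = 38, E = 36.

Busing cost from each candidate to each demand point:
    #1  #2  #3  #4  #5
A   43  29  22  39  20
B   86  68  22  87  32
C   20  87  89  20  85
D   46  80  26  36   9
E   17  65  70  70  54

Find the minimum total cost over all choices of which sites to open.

155

Open {A, C}: assign each demand point to its cheapest open site.
  #1→C 20, #2→A 29, #3→A 22, #4→C 20, #5→A 20
  busing cost 111, fixed 44 → total 155.
Compare {A}: busing cost 153 + fixed 16 = 169.
Compare {A, E}: busing cost 127 + fixed 52 = 179.
Compare {A, C, D}: busing cost 100 + fixed 82 = 182.
All other subsets cost ≥ 169. Minimum total cost: 155.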